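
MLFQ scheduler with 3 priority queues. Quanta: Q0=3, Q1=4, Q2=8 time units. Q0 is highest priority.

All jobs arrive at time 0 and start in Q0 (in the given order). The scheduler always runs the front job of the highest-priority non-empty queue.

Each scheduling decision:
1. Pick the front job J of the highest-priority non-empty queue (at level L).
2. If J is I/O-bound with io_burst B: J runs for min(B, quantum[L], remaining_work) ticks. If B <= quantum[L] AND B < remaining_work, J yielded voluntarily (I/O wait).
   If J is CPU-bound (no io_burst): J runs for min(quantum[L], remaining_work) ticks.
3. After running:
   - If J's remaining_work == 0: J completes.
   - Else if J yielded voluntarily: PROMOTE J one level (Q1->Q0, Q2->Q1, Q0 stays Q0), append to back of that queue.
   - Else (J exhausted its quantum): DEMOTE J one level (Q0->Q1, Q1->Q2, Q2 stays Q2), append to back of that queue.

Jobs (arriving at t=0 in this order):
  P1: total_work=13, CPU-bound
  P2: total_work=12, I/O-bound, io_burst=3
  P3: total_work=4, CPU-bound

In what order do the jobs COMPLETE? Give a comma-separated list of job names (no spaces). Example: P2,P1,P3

t=0-3: P1@Q0 runs 3, rem=10, quantum used, demote→Q1. Q0=[P2,P3] Q1=[P1] Q2=[]
t=3-6: P2@Q0 runs 3, rem=9, I/O yield, promote→Q0. Q0=[P3,P2] Q1=[P1] Q2=[]
t=6-9: P3@Q0 runs 3, rem=1, quantum used, demote→Q1. Q0=[P2] Q1=[P1,P3] Q2=[]
t=9-12: P2@Q0 runs 3, rem=6, I/O yield, promote→Q0. Q0=[P2] Q1=[P1,P3] Q2=[]
t=12-15: P2@Q0 runs 3, rem=3, I/O yield, promote→Q0. Q0=[P2] Q1=[P1,P3] Q2=[]
t=15-18: P2@Q0 runs 3, rem=0, completes. Q0=[] Q1=[P1,P3] Q2=[]
t=18-22: P1@Q1 runs 4, rem=6, quantum used, demote→Q2. Q0=[] Q1=[P3] Q2=[P1]
t=22-23: P3@Q1 runs 1, rem=0, completes. Q0=[] Q1=[] Q2=[P1]
t=23-29: P1@Q2 runs 6, rem=0, completes. Q0=[] Q1=[] Q2=[]

Answer: P2,P3,P1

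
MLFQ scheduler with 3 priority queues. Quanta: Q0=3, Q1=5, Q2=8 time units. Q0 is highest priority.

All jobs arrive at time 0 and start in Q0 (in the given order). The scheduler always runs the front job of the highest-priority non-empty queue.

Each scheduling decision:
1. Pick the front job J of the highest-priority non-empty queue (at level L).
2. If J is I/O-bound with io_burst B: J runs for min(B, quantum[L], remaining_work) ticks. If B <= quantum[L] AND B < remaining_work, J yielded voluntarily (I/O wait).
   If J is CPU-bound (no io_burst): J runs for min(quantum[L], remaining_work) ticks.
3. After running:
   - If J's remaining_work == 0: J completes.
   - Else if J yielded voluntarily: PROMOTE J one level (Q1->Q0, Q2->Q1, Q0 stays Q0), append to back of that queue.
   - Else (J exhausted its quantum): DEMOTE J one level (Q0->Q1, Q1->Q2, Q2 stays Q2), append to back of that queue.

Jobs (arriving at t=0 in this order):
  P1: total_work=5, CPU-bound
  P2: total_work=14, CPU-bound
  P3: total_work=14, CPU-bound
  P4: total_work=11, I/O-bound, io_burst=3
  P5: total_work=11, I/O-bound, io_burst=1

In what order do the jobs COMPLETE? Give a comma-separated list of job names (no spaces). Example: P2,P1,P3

Answer: P4,P5,P1,P2,P3

Derivation:
t=0-3: P1@Q0 runs 3, rem=2, quantum used, demote→Q1. Q0=[P2,P3,P4,P5] Q1=[P1] Q2=[]
t=3-6: P2@Q0 runs 3, rem=11, quantum used, demote→Q1. Q0=[P3,P4,P5] Q1=[P1,P2] Q2=[]
t=6-9: P3@Q0 runs 3, rem=11, quantum used, demote→Q1. Q0=[P4,P5] Q1=[P1,P2,P3] Q2=[]
t=9-12: P4@Q0 runs 3, rem=8, I/O yield, promote→Q0. Q0=[P5,P4] Q1=[P1,P2,P3] Q2=[]
t=12-13: P5@Q0 runs 1, rem=10, I/O yield, promote→Q0. Q0=[P4,P5] Q1=[P1,P2,P3] Q2=[]
t=13-16: P4@Q0 runs 3, rem=5, I/O yield, promote→Q0. Q0=[P5,P4] Q1=[P1,P2,P3] Q2=[]
t=16-17: P5@Q0 runs 1, rem=9, I/O yield, promote→Q0. Q0=[P4,P5] Q1=[P1,P2,P3] Q2=[]
t=17-20: P4@Q0 runs 3, rem=2, I/O yield, promote→Q0. Q0=[P5,P4] Q1=[P1,P2,P3] Q2=[]
t=20-21: P5@Q0 runs 1, rem=8, I/O yield, promote→Q0. Q0=[P4,P5] Q1=[P1,P2,P3] Q2=[]
t=21-23: P4@Q0 runs 2, rem=0, completes. Q0=[P5] Q1=[P1,P2,P3] Q2=[]
t=23-24: P5@Q0 runs 1, rem=7, I/O yield, promote→Q0. Q0=[P5] Q1=[P1,P2,P3] Q2=[]
t=24-25: P5@Q0 runs 1, rem=6, I/O yield, promote→Q0. Q0=[P5] Q1=[P1,P2,P3] Q2=[]
t=25-26: P5@Q0 runs 1, rem=5, I/O yield, promote→Q0. Q0=[P5] Q1=[P1,P2,P3] Q2=[]
t=26-27: P5@Q0 runs 1, rem=4, I/O yield, promote→Q0. Q0=[P5] Q1=[P1,P2,P3] Q2=[]
t=27-28: P5@Q0 runs 1, rem=3, I/O yield, promote→Q0. Q0=[P5] Q1=[P1,P2,P3] Q2=[]
t=28-29: P5@Q0 runs 1, rem=2, I/O yield, promote→Q0. Q0=[P5] Q1=[P1,P2,P3] Q2=[]
t=29-30: P5@Q0 runs 1, rem=1, I/O yield, promote→Q0. Q0=[P5] Q1=[P1,P2,P3] Q2=[]
t=30-31: P5@Q0 runs 1, rem=0, completes. Q0=[] Q1=[P1,P2,P3] Q2=[]
t=31-33: P1@Q1 runs 2, rem=0, completes. Q0=[] Q1=[P2,P3] Q2=[]
t=33-38: P2@Q1 runs 5, rem=6, quantum used, demote→Q2. Q0=[] Q1=[P3] Q2=[P2]
t=38-43: P3@Q1 runs 5, rem=6, quantum used, demote→Q2. Q0=[] Q1=[] Q2=[P2,P3]
t=43-49: P2@Q2 runs 6, rem=0, completes. Q0=[] Q1=[] Q2=[P3]
t=49-55: P3@Q2 runs 6, rem=0, completes. Q0=[] Q1=[] Q2=[]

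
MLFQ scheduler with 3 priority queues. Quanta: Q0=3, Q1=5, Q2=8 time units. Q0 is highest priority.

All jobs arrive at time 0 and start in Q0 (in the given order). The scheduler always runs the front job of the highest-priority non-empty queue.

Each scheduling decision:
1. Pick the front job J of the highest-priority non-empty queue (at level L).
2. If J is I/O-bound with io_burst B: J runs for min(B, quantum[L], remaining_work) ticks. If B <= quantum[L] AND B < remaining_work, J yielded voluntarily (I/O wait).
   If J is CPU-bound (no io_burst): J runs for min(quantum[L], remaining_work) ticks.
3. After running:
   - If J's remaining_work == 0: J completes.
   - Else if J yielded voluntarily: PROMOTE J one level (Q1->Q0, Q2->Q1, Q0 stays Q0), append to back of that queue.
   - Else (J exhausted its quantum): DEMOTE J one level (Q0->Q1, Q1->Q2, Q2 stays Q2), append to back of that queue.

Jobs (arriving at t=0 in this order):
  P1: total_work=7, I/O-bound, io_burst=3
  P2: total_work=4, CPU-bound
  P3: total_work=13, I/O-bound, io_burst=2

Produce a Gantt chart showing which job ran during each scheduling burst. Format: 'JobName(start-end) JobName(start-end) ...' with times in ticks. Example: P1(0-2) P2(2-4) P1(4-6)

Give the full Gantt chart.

t=0-3: P1@Q0 runs 3, rem=4, I/O yield, promote→Q0. Q0=[P2,P3,P1] Q1=[] Q2=[]
t=3-6: P2@Q0 runs 3, rem=1, quantum used, demote→Q1. Q0=[P3,P1] Q1=[P2] Q2=[]
t=6-8: P3@Q0 runs 2, rem=11, I/O yield, promote→Q0. Q0=[P1,P3] Q1=[P2] Q2=[]
t=8-11: P1@Q0 runs 3, rem=1, I/O yield, promote→Q0. Q0=[P3,P1] Q1=[P2] Q2=[]
t=11-13: P3@Q0 runs 2, rem=9, I/O yield, promote→Q0. Q0=[P1,P3] Q1=[P2] Q2=[]
t=13-14: P1@Q0 runs 1, rem=0, completes. Q0=[P3] Q1=[P2] Q2=[]
t=14-16: P3@Q0 runs 2, rem=7, I/O yield, promote→Q0. Q0=[P3] Q1=[P2] Q2=[]
t=16-18: P3@Q0 runs 2, rem=5, I/O yield, promote→Q0. Q0=[P3] Q1=[P2] Q2=[]
t=18-20: P3@Q0 runs 2, rem=3, I/O yield, promote→Q0. Q0=[P3] Q1=[P2] Q2=[]
t=20-22: P3@Q0 runs 2, rem=1, I/O yield, promote→Q0. Q0=[P3] Q1=[P2] Q2=[]
t=22-23: P3@Q0 runs 1, rem=0, completes. Q0=[] Q1=[P2] Q2=[]
t=23-24: P2@Q1 runs 1, rem=0, completes. Q0=[] Q1=[] Q2=[]

Answer: P1(0-3) P2(3-6) P3(6-8) P1(8-11) P3(11-13) P1(13-14) P3(14-16) P3(16-18) P3(18-20) P3(20-22) P3(22-23) P2(23-24)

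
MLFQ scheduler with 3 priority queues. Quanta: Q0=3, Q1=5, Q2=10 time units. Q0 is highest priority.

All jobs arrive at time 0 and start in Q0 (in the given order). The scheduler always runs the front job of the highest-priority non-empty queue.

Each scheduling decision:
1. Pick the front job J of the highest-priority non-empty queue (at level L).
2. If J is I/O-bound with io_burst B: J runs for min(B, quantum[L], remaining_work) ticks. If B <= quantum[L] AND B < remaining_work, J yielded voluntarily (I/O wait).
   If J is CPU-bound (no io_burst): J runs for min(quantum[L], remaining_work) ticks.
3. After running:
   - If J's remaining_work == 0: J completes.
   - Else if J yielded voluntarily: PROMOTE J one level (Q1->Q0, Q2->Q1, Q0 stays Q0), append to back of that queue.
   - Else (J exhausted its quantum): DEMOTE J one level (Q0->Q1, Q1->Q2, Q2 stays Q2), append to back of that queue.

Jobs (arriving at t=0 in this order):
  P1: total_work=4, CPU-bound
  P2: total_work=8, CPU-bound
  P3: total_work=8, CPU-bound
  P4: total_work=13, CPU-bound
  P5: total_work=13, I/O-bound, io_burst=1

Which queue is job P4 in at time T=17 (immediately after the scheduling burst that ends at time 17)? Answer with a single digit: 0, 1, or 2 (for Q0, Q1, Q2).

Answer: 1

Derivation:
t=0-3: P1@Q0 runs 3, rem=1, quantum used, demote→Q1. Q0=[P2,P3,P4,P5] Q1=[P1] Q2=[]
t=3-6: P2@Q0 runs 3, rem=5, quantum used, demote→Q1. Q0=[P3,P4,P5] Q1=[P1,P2] Q2=[]
t=6-9: P3@Q0 runs 3, rem=5, quantum used, demote→Q1. Q0=[P4,P5] Q1=[P1,P2,P3] Q2=[]
t=9-12: P4@Q0 runs 3, rem=10, quantum used, demote→Q1. Q0=[P5] Q1=[P1,P2,P3,P4] Q2=[]
t=12-13: P5@Q0 runs 1, rem=12, I/O yield, promote→Q0. Q0=[P5] Q1=[P1,P2,P3,P4] Q2=[]
t=13-14: P5@Q0 runs 1, rem=11, I/O yield, promote→Q0. Q0=[P5] Q1=[P1,P2,P3,P4] Q2=[]
t=14-15: P5@Q0 runs 1, rem=10, I/O yield, promote→Q0. Q0=[P5] Q1=[P1,P2,P3,P4] Q2=[]
t=15-16: P5@Q0 runs 1, rem=9, I/O yield, promote→Q0. Q0=[P5] Q1=[P1,P2,P3,P4] Q2=[]
t=16-17: P5@Q0 runs 1, rem=8, I/O yield, promote→Q0. Q0=[P5] Q1=[P1,P2,P3,P4] Q2=[]
t=17-18: P5@Q0 runs 1, rem=7, I/O yield, promote→Q0. Q0=[P5] Q1=[P1,P2,P3,P4] Q2=[]
t=18-19: P5@Q0 runs 1, rem=6, I/O yield, promote→Q0. Q0=[P5] Q1=[P1,P2,P3,P4] Q2=[]
t=19-20: P5@Q0 runs 1, rem=5, I/O yield, promote→Q0. Q0=[P5] Q1=[P1,P2,P3,P4] Q2=[]
t=20-21: P5@Q0 runs 1, rem=4, I/O yield, promote→Q0. Q0=[P5] Q1=[P1,P2,P3,P4] Q2=[]
t=21-22: P5@Q0 runs 1, rem=3, I/O yield, promote→Q0. Q0=[P5] Q1=[P1,P2,P3,P4] Q2=[]
t=22-23: P5@Q0 runs 1, rem=2, I/O yield, promote→Q0. Q0=[P5] Q1=[P1,P2,P3,P4] Q2=[]
t=23-24: P5@Q0 runs 1, rem=1, I/O yield, promote→Q0. Q0=[P5] Q1=[P1,P2,P3,P4] Q2=[]
t=24-25: P5@Q0 runs 1, rem=0, completes. Q0=[] Q1=[P1,P2,P3,P4] Q2=[]
t=25-26: P1@Q1 runs 1, rem=0, completes. Q0=[] Q1=[P2,P3,P4] Q2=[]
t=26-31: P2@Q1 runs 5, rem=0, completes. Q0=[] Q1=[P3,P4] Q2=[]
t=31-36: P3@Q1 runs 5, rem=0, completes. Q0=[] Q1=[P4] Q2=[]
t=36-41: P4@Q1 runs 5, rem=5, quantum used, demote→Q2. Q0=[] Q1=[] Q2=[P4]
t=41-46: P4@Q2 runs 5, rem=0, completes. Q0=[] Q1=[] Q2=[]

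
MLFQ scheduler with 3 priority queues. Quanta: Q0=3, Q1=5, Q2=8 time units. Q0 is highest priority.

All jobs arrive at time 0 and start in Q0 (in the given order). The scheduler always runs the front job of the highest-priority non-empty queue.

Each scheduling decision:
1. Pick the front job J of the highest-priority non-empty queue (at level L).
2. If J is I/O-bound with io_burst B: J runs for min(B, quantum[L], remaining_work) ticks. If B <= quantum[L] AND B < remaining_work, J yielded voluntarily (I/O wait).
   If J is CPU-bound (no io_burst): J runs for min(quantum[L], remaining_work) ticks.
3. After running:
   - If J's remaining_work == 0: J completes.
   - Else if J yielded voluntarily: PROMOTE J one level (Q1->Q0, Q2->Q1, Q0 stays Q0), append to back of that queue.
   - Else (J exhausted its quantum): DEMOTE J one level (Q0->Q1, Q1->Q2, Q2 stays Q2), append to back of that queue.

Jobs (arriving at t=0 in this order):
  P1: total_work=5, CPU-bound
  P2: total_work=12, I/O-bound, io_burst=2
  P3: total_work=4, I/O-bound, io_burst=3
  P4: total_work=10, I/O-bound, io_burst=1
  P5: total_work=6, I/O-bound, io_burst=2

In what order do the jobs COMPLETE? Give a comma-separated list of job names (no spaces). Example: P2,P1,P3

t=0-3: P1@Q0 runs 3, rem=2, quantum used, demote→Q1. Q0=[P2,P3,P4,P5] Q1=[P1] Q2=[]
t=3-5: P2@Q0 runs 2, rem=10, I/O yield, promote→Q0. Q0=[P3,P4,P5,P2] Q1=[P1] Q2=[]
t=5-8: P3@Q0 runs 3, rem=1, I/O yield, promote→Q0. Q0=[P4,P5,P2,P3] Q1=[P1] Q2=[]
t=8-9: P4@Q0 runs 1, rem=9, I/O yield, promote→Q0. Q0=[P5,P2,P3,P4] Q1=[P1] Q2=[]
t=9-11: P5@Q0 runs 2, rem=4, I/O yield, promote→Q0. Q0=[P2,P3,P4,P5] Q1=[P1] Q2=[]
t=11-13: P2@Q0 runs 2, rem=8, I/O yield, promote→Q0. Q0=[P3,P4,P5,P2] Q1=[P1] Q2=[]
t=13-14: P3@Q0 runs 1, rem=0, completes. Q0=[P4,P5,P2] Q1=[P1] Q2=[]
t=14-15: P4@Q0 runs 1, rem=8, I/O yield, promote→Q0. Q0=[P5,P2,P4] Q1=[P1] Q2=[]
t=15-17: P5@Q0 runs 2, rem=2, I/O yield, promote→Q0. Q0=[P2,P4,P5] Q1=[P1] Q2=[]
t=17-19: P2@Q0 runs 2, rem=6, I/O yield, promote→Q0. Q0=[P4,P5,P2] Q1=[P1] Q2=[]
t=19-20: P4@Q0 runs 1, rem=7, I/O yield, promote→Q0. Q0=[P5,P2,P4] Q1=[P1] Q2=[]
t=20-22: P5@Q0 runs 2, rem=0, completes. Q0=[P2,P4] Q1=[P1] Q2=[]
t=22-24: P2@Q0 runs 2, rem=4, I/O yield, promote→Q0. Q0=[P4,P2] Q1=[P1] Q2=[]
t=24-25: P4@Q0 runs 1, rem=6, I/O yield, promote→Q0. Q0=[P2,P4] Q1=[P1] Q2=[]
t=25-27: P2@Q0 runs 2, rem=2, I/O yield, promote→Q0. Q0=[P4,P2] Q1=[P1] Q2=[]
t=27-28: P4@Q0 runs 1, rem=5, I/O yield, promote→Q0. Q0=[P2,P4] Q1=[P1] Q2=[]
t=28-30: P2@Q0 runs 2, rem=0, completes. Q0=[P4] Q1=[P1] Q2=[]
t=30-31: P4@Q0 runs 1, rem=4, I/O yield, promote→Q0. Q0=[P4] Q1=[P1] Q2=[]
t=31-32: P4@Q0 runs 1, rem=3, I/O yield, promote→Q0. Q0=[P4] Q1=[P1] Q2=[]
t=32-33: P4@Q0 runs 1, rem=2, I/O yield, promote→Q0. Q0=[P4] Q1=[P1] Q2=[]
t=33-34: P4@Q0 runs 1, rem=1, I/O yield, promote→Q0. Q0=[P4] Q1=[P1] Q2=[]
t=34-35: P4@Q0 runs 1, rem=0, completes. Q0=[] Q1=[P1] Q2=[]
t=35-37: P1@Q1 runs 2, rem=0, completes. Q0=[] Q1=[] Q2=[]

Answer: P3,P5,P2,P4,P1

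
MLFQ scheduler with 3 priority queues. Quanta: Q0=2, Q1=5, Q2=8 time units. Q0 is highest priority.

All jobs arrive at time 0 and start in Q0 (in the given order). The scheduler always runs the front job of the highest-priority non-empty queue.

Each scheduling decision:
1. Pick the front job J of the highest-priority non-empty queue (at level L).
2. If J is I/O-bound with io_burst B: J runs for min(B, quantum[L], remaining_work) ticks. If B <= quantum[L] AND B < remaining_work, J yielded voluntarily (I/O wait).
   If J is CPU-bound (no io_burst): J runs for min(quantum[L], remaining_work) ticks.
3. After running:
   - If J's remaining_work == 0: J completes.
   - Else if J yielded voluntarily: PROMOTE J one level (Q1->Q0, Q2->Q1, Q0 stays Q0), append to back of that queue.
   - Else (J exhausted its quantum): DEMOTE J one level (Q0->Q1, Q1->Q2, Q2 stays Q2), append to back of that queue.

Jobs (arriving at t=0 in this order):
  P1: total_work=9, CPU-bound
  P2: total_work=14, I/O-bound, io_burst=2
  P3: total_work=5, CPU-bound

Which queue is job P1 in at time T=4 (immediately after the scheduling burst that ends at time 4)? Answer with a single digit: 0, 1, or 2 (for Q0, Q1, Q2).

Answer: 1

Derivation:
t=0-2: P1@Q0 runs 2, rem=7, quantum used, demote→Q1. Q0=[P2,P3] Q1=[P1] Q2=[]
t=2-4: P2@Q0 runs 2, rem=12, I/O yield, promote→Q0. Q0=[P3,P2] Q1=[P1] Q2=[]
t=4-6: P3@Q0 runs 2, rem=3, quantum used, demote→Q1. Q0=[P2] Q1=[P1,P3] Q2=[]
t=6-8: P2@Q0 runs 2, rem=10, I/O yield, promote→Q0. Q0=[P2] Q1=[P1,P3] Q2=[]
t=8-10: P2@Q0 runs 2, rem=8, I/O yield, promote→Q0. Q0=[P2] Q1=[P1,P3] Q2=[]
t=10-12: P2@Q0 runs 2, rem=6, I/O yield, promote→Q0. Q0=[P2] Q1=[P1,P3] Q2=[]
t=12-14: P2@Q0 runs 2, rem=4, I/O yield, promote→Q0. Q0=[P2] Q1=[P1,P3] Q2=[]
t=14-16: P2@Q0 runs 2, rem=2, I/O yield, promote→Q0. Q0=[P2] Q1=[P1,P3] Q2=[]
t=16-18: P2@Q0 runs 2, rem=0, completes. Q0=[] Q1=[P1,P3] Q2=[]
t=18-23: P1@Q1 runs 5, rem=2, quantum used, demote→Q2. Q0=[] Q1=[P3] Q2=[P1]
t=23-26: P3@Q1 runs 3, rem=0, completes. Q0=[] Q1=[] Q2=[P1]
t=26-28: P1@Q2 runs 2, rem=0, completes. Q0=[] Q1=[] Q2=[]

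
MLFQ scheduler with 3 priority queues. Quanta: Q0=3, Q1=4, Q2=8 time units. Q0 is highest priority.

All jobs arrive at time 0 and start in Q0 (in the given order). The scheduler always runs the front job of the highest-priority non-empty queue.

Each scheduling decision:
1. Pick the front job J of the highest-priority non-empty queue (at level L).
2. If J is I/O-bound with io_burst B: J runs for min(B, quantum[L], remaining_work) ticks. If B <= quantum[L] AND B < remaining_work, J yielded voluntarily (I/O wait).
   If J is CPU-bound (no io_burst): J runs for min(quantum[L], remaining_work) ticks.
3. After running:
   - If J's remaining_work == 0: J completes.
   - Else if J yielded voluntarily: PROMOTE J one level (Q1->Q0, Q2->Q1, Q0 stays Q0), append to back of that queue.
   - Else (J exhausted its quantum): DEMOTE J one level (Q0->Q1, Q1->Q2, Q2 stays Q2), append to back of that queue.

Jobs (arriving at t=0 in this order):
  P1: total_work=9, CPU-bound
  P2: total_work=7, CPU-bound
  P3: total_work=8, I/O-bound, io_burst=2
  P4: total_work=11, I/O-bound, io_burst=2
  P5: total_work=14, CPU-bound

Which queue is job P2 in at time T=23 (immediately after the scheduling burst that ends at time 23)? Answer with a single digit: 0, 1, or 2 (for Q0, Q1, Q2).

Answer: 1

Derivation:
t=0-3: P1@Q0 runs 3, rem=6, quantum used, demote→Q1. Q0=[P2,P3,P4,P5] Q1=[P1] Q2=[]
t=3-6: P2@Q0 runs 3, rem=4, quantum used, demote→Q1. Q0=[P3,P4,P5] Q1=[P1,P2] Q2=[]
t=6-8: P3@Q0 runs 2, rem=6, I/O yield, promote→Q0. Q0=[P4,P5,P3] Q1=[P1,P2] Q2=[]
t=8-10: P4@Q0 runs 2, rem=9, I/O yield, promote→Q0. Q0=[P5,P3,P4] Q1=[P1,P2] Q2=[]
t=10-13: P5@Q0 runs 3, rem=11, quantum used, demote→Q1. Q0=[P3,P4] Q1=[P1,P2,P5] Q2=[]
t=13-15: P3@Q0 runs 2, rem=4, I/O yield, promote→Q0. Q0=[P4,P3] Q1=[P1,P2,P5] Q2=[]
t=15-17: P4@Q0 runs 2, rem=7, I/O yield, promote→Q0. Q0=[P3,P4] Q1=[P1,P2,P5] Q2=[]
t=17-19: P3@Q0 runs 2, rem=2, I/O yield, promote→Q0. Q0=[P4,P3] Q1=[P1,P2,P5] Q2=[]
t=19-21: P4@Q0 runs 2, rem=5, I/O yield, promote→Q0. Q0=[P3,P4] Q1=[P1,P2,P5] Q2=[]
t=21-23: P3@Q0 runs 2, rem=0, completes. Q0=[P4] Q1=[P1,P2,P5] Q2=[]
t=23-25: P4@Q0 runs 2, rem=3, I/O yield, promote→Q0. Q0=[P4] Q1=[P1,P2,P5] Q2=[]
t=25-27: P4@Q0 runs 2, rem=1, I/O yield, promote→Q0. Q0=[P4] Q1=[P1,P2,P5] Q2=[]
t=27-28: P4@Q0 runs 1, rem=0, completes. Q0=[] Q1=[P1,P2,P5] Q2=[]
t=28-32: P1@Q1 runs 4, rem=2, quantum used, demote→Q2. Q0=[] Q1=[P2,P5] Q2=[P1]
t=32-36: P2@Q1 runs 4, rem=0, completes. Q0=[] Q1=[P5] Q2=[P1]
t=36-40: P5@Q1 runs 4, rem=7, quantum used, demote→Q2. Q0=[] Q1=[] Q2=[P1,P5]
t=40-42: P1@Q2 runs 2, rem=0, completes. Q0=[] Q1=[] Q2=[P5]
t=42-49: P5@Q2 runs 7, rem=0, completes. Q0=[] Q1=[] Q2=[]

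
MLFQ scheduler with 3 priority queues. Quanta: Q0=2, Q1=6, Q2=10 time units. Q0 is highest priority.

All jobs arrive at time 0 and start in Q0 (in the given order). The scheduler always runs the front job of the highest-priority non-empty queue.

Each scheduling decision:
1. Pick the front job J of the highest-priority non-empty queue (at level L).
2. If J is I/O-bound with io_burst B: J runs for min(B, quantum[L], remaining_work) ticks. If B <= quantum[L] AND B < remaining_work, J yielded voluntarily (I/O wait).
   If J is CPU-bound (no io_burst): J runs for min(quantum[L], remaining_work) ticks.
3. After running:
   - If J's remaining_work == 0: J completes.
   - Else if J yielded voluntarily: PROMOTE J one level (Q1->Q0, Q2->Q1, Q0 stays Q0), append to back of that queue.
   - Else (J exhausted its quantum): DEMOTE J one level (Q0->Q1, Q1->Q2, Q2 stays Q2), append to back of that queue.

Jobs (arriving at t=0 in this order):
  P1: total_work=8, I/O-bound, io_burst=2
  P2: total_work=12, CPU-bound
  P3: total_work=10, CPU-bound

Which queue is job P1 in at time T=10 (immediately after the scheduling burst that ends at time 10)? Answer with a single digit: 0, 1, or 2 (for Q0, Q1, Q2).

Answer: 0

Derivation:
t=0-2: P1@Q0 runs 2, rem=6, I/O yield, promote→Q0. Q0=[P2,P3,P1] Q1=[] Q2=[]
t=2-4: P2@Q0 runs 2, rem=10, quantum used, demote→Q1. Q0=[P3,P1] Q1=[P2] Q2=[]
t=4-6: P3@Q0 runs 2, rem=8, quantum used, demote→Q1. Q0=[P1] Q1=[P2,P3] Q2=[]
t=6-8: P1@Q0 runs 2, rem=4, I/O yield, promote→Q0. Q0=[P1] Q1=[P2,P3] Q2=[]
t=8-10: P1@Q0 runs 2, rem=2, I/O yield, promote→Q0. Q0=[P1] Q1=[P2,P3] Q2=[]
t=10-12: P1@Q0 runs 2, rem=0, completes. Q0=[] Q1=[P2,P3] Q2=[]
t=12-18: P2@Q1 runs 6, rem=4, quantum used, demote→Q2. Q0=[] Q1=[P3] Q2=[P2]
t=18-24: P3@Q1 runs 6, rem=2, quantum used, demote→Q2. Q0=[] Q1=[] Q2=[P2,P3]
t=24-28: P2@Q2 runs 4, rem=0, completes. Q0=[] Q1=[] Q2=[P3]
t=28-30: P3@Q2 runs 2, rem=0, completes. Q0=[] Q1=[] Q2=[]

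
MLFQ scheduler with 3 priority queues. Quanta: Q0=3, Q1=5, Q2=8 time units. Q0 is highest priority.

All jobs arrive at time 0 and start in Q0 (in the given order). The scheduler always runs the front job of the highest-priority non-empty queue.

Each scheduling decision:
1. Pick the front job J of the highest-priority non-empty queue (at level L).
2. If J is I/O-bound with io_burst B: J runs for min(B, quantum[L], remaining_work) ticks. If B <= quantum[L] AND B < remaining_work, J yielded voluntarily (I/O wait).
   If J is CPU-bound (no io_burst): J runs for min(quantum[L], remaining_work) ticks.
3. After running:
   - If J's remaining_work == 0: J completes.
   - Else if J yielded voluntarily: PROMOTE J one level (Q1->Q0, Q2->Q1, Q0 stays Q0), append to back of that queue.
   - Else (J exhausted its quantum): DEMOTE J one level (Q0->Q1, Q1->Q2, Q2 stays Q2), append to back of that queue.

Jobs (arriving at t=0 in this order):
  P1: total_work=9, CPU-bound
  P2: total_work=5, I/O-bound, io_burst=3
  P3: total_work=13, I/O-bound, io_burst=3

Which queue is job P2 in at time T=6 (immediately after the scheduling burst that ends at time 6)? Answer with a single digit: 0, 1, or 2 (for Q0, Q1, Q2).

Answer: 0

Derivation:
t=0-3: P1@Q0 runs 3, rem=6, quantum used, demote→Q1. Q0=[P2,P3] Q1=[P1] Q2=[]
t=3-6: P2@Q0 runs 3, rem=2, I/O yield, promote→Q0. Q0=[P3,P2] Q1=[P1] Q2=[]
t=6-9: P3@Q0 runs 3, rem=10, I/O yield, promote→Q0. Q0=[P2,P3] Q1=[P1] Q2=[]
t=9-11: P2@Q0 runs 2, rem=0, completes. Q0=[P3] Q1=[P1] Q2=[]
t=11-14: P3@Q0 runs 3, rem=7, I/O yield, promote→Q0. Q0=[P3] Q1=[P1] Q2=[]
t=14-17: P3@Q0 runs 3, rem=4, I/O yield, promote→Q0. Q0=[P3] Q1=[P1] Q2=[]
t=17-20: P3@Q0 runs 3, rem=1, I/O yield, promote→Q0. Q0=[P3] Q1=[P1] Q2=[]
t=20-21: P3@Q0 runs 1, rem=0, completes. Q0=[] Q1=[P1] Q2=[]
t=21-26: P1@Q1 runs 5, rem=1, quantum used, demote→Q2. Q0=[] Q1=[] Q2=[P1]
t=26-27: P1@Q2 runs 1, rem=0, completes. Q0=[] Q1=[] Q2=[]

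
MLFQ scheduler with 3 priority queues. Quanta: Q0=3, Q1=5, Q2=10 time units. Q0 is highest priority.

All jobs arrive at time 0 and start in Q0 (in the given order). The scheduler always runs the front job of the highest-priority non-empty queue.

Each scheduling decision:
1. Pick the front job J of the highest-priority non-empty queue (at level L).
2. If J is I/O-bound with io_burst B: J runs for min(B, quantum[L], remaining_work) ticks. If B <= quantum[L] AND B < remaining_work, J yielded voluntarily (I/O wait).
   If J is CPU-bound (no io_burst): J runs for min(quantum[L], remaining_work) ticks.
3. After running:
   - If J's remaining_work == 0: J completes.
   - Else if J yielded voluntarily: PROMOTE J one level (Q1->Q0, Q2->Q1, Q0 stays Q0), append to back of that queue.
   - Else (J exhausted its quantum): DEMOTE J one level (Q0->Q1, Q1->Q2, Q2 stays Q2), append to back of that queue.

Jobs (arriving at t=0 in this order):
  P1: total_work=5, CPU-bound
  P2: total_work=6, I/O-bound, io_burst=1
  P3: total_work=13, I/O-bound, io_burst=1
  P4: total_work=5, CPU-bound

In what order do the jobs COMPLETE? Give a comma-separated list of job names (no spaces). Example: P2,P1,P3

t=0-3: P1@Q0 runs 3, rem=2, quantum used, demote→Q1. Q0=[P2,P3,P4] Q1=[P1] Q2=[]
t=3-4: P2@Q0 runs 1, rem=5, I/O yield, promote→Q0. Q0=[P3,P4,P2] Q1=[P1] Q2=[]
t=4-5: P3@Q0 runs 1, rem=12, I/O yield, promote→Q0. Q0=[P4,P2,P3] Q1=[P1] Q2=[]
t=5-8: P4@Q0 runs 3, rem=2, quantum used, demote→Q1. Q0=[P2,P3] Q1=[P1,P4] Q2=[]
t=8-9: P2@Q0 runs 1, rem=4, I/O yield, promote→Q0. Q0=[P3,P2] Q1=[P1,P4] Q2=[]
t=9-10: P3@Q0 runs 1, rem=11, I/O yield, promote→Q0. Q0=[P2,P3] Q1=[P1,P4] Q2=[]
t=10-11: P2@Q0 runs 1, rem=3, I/O yield, promote→Q0. Q0=[P3,P2] Q1=[P1,P4] Q2=[]
t=11-12: P3@Q0 runs 1, rem=10, I/O yield, promote→Q0. Q0=[P2,P3] Q1=[P1,P4] Q2=[]
t=12-13: P2@Q0 runs 1, rem=2, I/O yield, promote→Q0. Q0=[P3,P2] Q1=[P1,P4] Q2=[]
t=13-14: P3@Q0 runs 1, rem=9, I/O yield, promote→Q0. Q0=[P2,P3] Q1=[P1,P4] Q2=[]
t=14-15: P2@Q0 runs 1, rem=1, I/O yield, promote→Q0. Q0=[P3,P2] Q1=[P1,P4] Q2=[]
t=15-16: P3@Q0 runs 1, rem=8, I/O yield, promote→Q0. Q0=[P2,P3] Q1=[P1,P4] Q2=[]
t=16-17: P2@Q0 runs 1, rem=0, completes. Q0=[P3] Q1=[P1,P4] Q2=[]
t=17-18: P3@Q0 runs 1, rem=7, I/O yield, promote→Q0. Q0=[P3] Q1=[P1,P4] Q2=[]
t=18-19: P3@Q0 runs 1, rem=6, I/O yield, promote→Q0. Q0=[P3] Q1=[P1,P4] Q2=[]
t=19-20: P3@Q0 runs 1, rem=5, I/O yield, promote→Q0. Q0=[P3] Q1=[P1,P4] Q2=[]
t=20-21: P3@Q0 runs 1, rem=4, I/O yield, promote→Q0. Q0=[P3] Q1=[P1,P4] Q2=[]
t=21-22: P3@Q0 runs 1, rem=3, I/O yield, promote→Q0. Q0=[P3] Q1=[P1,P4] Q2=[]
t=22-23: P3@Q0 runs 1, rem=2, I/O yield, promote→Q0. Q0=[P3] Q1=[P1,P4] Q2=[]
t=23-24: P3@Q0 runs 1, rem=1, I/O yield, promote→Q0. Q0=[P3] Q1=[P1,P4] Q2=[]
t=24-25: P3@Q0 runs 1, rem=0, completes. Q0=[] Q1=[P1,P4] Q2=[]
t=25-27: P1@Q1 runs 2, rem=0, completes. Q0=[] Q1=[P4] Q2=[]
t=27-29: P4@Q1 runs 2, rem=0, completes. Q0=[] Q1=[] Q2=[]

Answer: P2,P3,P1,P4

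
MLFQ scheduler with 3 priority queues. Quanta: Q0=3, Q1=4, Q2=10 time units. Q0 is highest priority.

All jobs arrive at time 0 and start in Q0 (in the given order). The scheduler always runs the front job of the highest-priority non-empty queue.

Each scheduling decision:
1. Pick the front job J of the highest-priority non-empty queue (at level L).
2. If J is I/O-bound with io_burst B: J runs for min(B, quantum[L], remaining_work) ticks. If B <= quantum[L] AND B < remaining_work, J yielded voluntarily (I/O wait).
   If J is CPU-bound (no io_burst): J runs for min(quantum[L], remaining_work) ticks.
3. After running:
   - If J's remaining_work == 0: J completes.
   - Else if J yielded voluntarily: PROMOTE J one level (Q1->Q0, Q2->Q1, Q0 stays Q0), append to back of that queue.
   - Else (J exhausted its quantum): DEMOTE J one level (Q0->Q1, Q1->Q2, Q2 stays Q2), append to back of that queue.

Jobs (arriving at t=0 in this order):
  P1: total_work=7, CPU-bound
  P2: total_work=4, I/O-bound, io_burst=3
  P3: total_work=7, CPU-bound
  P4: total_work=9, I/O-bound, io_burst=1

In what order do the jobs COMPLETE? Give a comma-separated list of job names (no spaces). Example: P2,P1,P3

t=0-3: P1@Q0 runs 3, rem=4, quantum used, demote→Q1. Q0=[P2,P3,P4] Q1=[P1] Q2=[]
t=3-6: P2@Q0 runs 3, rem=1, I/O yield, promote→Q0. Q0=[P3,P4,P2] Q1=[P1] Q2=[]
t=6-9: P3@Q0 runs 3, rem=4, quantum used, demote→Q1. Q0=[P4,P2] Q1=[P1,P3] Q2=[]
t=9-10: P4@Q0 runs 1, rem=8, I/O yield, promote→Q0. Q0=[P2,P4] Q1=[P1,P3] Q2=[]
t=10-11: P2@Q0 runs 1, rem=0, completes. Q0=[P4] Q1=[P1,P3] Q2=[]
t=11-12: P4@Q0 runs 1, rem=7, I/O yield, promote→Q0. Q0=[P4] Q1=[P1,P3] Q2=[]
t=12-13: P4@Q0 runs 1, rem=6, I/O yield, promote→Q0. Q0=[P4] Q1=[P1,P3] Q2=[]
t=13-14: P4@Q0 runs 1, rem=5, I/O yield, promote→Q0. Q0=[P4] Q1=[P1,P3] Q2=[]
t=14-15: P4@Q0 runs 1, rem=4, I/O yield, promote→Q0. Q0=[P4] Q1=[P1,P3] Q2=[]
t=15-16: P4@Q0 runs 1, rem=3, I/O yield, promote→Q0. Q0=[P4] Q1=[P1,P3] Q2=[]
t=16-17: P4@Q0 runs 1, rem=2, I/O yield, promote→Q0. Q0=[P4] Q1=[P1,P3] Q2=[]
t=17-18: P4@Q0 runs 1, rem=1, I/O yield, promote→Q0. Q0=[P4] Q1=[P1,P3] Q2=[]
t=18-19: P4@Q0 runs 1, rem=0, completes. Q0=[] Q1=[P1,P3] Q2=[]
t=19-23: P1@Q1 runs 4, rem=0, completes. Q0=[] Q1=[P3] Q2=[]
t=23-27: P3@Q1 runs 4, rem=0, completes. Q0=[] Q1=[] Q2=[]

Answer: P2,P4,P1,P3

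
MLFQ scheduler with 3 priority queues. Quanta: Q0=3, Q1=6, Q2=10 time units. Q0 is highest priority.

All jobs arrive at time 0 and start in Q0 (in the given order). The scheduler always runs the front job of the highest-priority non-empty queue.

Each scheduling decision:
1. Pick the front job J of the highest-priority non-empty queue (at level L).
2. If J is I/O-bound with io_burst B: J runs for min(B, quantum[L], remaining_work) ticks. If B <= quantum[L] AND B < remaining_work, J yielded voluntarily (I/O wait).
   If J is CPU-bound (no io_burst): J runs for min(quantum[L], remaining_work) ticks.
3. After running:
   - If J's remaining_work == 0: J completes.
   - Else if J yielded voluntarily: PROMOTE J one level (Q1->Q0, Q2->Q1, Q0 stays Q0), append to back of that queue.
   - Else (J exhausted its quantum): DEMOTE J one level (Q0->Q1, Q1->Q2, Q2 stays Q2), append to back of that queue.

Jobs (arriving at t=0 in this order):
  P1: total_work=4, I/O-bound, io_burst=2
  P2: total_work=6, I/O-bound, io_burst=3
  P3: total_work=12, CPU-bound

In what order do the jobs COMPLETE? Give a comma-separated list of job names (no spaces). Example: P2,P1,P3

t=0-2: P1@Q0 runs 2, rem=2, I/O yield, promote→Q0. Q0=[P2,P3,P1] Q1=[] Q2=[]
t=2-5: P2@Q0 runs 3, rem=3, I/O yield, promote→Q0. Q0=[P3,P1,P2] Q1=[] Q2=[]
t=5-8: P3@Q0 runs 3, rem=9, quantum used, demote→Q1. Q0=[P1,P2] Q1=[P3] Q2=[]
t=8-10: P1@Q0 runs 2, rem=0, completes. Q0=[P2] Q1=[P3] Q2=[]
t=10-13: P2@Q0 runs 3, rem=0, completes. Q0=[] Q1=[P3] Q2=[]
t=13-19: P3@Q1 runs 6, rem=3, quantum used, demote→Q2. Q0=[] Q1=[] Q2=[P3]
t=19-22: P3@Q2 runs 3, rem=0, completes. Q0=[] Q1=[] Q2=[]

Answer: P1,P2,P3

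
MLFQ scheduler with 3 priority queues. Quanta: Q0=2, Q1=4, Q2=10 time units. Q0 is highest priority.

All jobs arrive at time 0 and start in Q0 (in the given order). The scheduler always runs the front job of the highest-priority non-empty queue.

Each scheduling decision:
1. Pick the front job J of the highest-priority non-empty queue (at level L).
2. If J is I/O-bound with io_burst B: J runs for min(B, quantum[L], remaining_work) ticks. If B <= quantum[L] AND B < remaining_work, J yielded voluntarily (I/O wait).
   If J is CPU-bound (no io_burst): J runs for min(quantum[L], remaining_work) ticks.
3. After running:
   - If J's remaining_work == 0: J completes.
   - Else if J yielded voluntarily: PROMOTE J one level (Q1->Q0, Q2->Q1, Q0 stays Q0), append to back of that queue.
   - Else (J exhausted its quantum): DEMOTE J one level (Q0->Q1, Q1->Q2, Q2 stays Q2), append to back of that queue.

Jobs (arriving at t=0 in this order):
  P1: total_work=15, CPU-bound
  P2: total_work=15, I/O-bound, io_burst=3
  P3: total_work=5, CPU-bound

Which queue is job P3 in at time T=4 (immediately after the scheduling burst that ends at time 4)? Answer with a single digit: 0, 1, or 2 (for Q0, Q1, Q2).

Answer: 0

Derivation:
t=0-2: P1@Q0 runs 2, rem=13, quantum used, demote→Q1. Q0=[P2,P3] Q1=[P1] Q2=[]
t=2-4: P2@Q0 runs 2, rem=13, quantum used, demote→Q1. Q0=[P3] Q1=[P1,P2] Q2=[]
t=4-6: P3@Q0 runs 2, rem=3, quantum used, demote→Q1. Q0=[] Q1=[P1,P2,P3] Q2=[]
t=6-10: P1@Q1 runs 4, rem=9, quantum used, demote→Q2. Q0=[] Q1=[P2,P3] Q2=[P1]
t=10-13: P2@Q1 runs 3, rem=10, I/O yield, promote→Q0. Q0=[P2] Q1=[P3] Q2=[P1]
t=13-15: P2@Q0 runs 2, rem=8, quantum used, demote→Q1. Q0=[] Q1=[P3,P2] Q2=[P1]
t=15-18: P3@Q1 runs 3, rem=0, completes. Q0=[] Q1=[P2] Q2=[P1]
t=18-21: P2@Q1 runs 3, rem=5, I/O yield, promote→Q0. Q0=[P2] Q1=[] Q2=[P1]
t=21-23: P2@Q0 runs 2, rem=3, quantum used, demote→Q1. Q0=[] Q1=[P2] Q2=[P1]
t=23-26: P2@Q1 runs 3, rem=0, completes. Q0=[] Q1=[] Q2=[P1]
t=26-35: P1@Q2 runs 9, rem=0, completes. Q0=[] Q1=[] Q2=[]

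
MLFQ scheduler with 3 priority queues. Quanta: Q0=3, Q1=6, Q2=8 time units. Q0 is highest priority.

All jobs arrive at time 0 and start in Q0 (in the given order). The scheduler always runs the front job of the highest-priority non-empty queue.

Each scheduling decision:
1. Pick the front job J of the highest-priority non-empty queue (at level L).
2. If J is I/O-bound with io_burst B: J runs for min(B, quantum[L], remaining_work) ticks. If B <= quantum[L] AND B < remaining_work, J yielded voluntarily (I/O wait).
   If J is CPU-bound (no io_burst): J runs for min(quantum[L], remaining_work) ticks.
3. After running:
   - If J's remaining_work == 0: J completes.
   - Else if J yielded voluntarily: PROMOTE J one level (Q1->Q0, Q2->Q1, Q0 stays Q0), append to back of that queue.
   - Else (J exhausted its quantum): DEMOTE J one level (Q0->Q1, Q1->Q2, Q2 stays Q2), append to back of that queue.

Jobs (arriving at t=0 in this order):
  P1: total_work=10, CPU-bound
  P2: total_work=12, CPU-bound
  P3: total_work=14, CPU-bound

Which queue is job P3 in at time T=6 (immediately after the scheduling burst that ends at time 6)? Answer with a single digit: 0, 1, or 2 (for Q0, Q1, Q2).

t=0-3: P1@Q0 runs 3, rem=7, quantum used, demote→Q1. Q0=[P2,P3] Q1=[P1] Q2=[]
t=3-6: P2@Q0 runs 3, rem=9, quantum used, demote→Q1. Q0=[P3] Q1=[P1,P2] Q2=[]
t=6-9: P3@Q0 runs 3, rem=11, quantum used, demote→Q1. Q0=[] Q1=[P1,P2,P3] Q2=[]
t=9-15: P1@Q1 runs 6, rem=1, quantum used, demote→Q2. Q0=[] Q1=[P2,P3] Q2=[P1]
t=15-21: P2@Q1 runs 6, rem=3, quantum used, demote→Q2. Q0=[] Q1=[P3] Q2=[P1,P2]
t=21-27: P3@Q1 runs 6, rem=5, quantum used, demote→Q2. Q0=[] Q1=[] Q2=[P1,P2,P3]
t=27-28: P1@Q2 runs 1, rem=0, completes. Q0=[] Q1=[] Q2=[P2,P3]
t=28-31: P2@Q2 runs 3, rem=0, completes. Q0=[] Q1=[] Q2=[P3]
t=31-36: P3@Q2 runs 5, rem=0, completes. Q0=[] Q1=[] Q2=[]

Answer: 0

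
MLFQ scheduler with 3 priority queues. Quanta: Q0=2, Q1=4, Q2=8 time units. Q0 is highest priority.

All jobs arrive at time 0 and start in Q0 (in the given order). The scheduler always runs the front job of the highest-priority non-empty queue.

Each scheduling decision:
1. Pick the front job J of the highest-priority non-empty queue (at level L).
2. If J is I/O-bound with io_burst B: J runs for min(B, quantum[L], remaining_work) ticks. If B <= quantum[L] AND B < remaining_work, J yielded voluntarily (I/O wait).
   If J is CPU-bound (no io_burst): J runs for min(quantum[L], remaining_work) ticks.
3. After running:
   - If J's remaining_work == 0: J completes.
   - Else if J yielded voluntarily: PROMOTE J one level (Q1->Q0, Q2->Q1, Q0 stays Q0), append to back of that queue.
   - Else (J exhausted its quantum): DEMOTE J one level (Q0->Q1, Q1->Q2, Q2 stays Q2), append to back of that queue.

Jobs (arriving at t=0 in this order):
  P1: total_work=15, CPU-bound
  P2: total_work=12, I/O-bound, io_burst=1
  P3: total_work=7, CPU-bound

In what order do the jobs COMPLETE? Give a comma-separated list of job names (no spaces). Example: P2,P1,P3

t=0-2: P1@Q0 runs 2, rem=13, quantum used, demote→Q1. Q0=[P2,P3] Q1=[P1] Q2=[]
t=2-3: P2@Q0 runs 1, rem=11, I/O yield, promote→Q0. Q0=[P3,P2] Q1=[P1] Q2=[]
t=3-5: P3@Q0 runs 2, rem=5, quantum used, demote→Q1. Q0=[P2] Q1=[P1,P3] Q2=[]
t=5-6: P2@Q0 runs 1, rem=10, I/O yield, promote→Q0. Q0=[P2] Q1=[P1,P3] Q2=[]
t=6-7: P2@Q0 runs 1, rem=9, I/O yield, promote→Q0. Q0=[P2] Q1=[P1,P3] Q2=[]
t=7-8: P2@Q0 runs 1, rem=8, I/O yield, promote→Q0. Q0=[P2] Q1=[P1,P3] Q2=[]
t=8-9: P2@Q0 runs 1, rem=7, I/O yield, promote→Q0. Q0=[P2] Q1=[P1,P3] Q2=[]
t=9-10: P2@Q0 runs 1, rem=6, I/O yield, promote→Q0. Q0=[P2] Q1=[P1,P3] Q2=[]
t=10-11: P2@Q0 runs 1, rem=5, I/O yield, promote→Q0. Q0=[P2] Q1=[P1,P3] Q2=[]
t=11-12: P2@Q0 runs 1, rem=4, I/O yield, promote→Q0. Q0=[P2] Q1=[P1,P3] Q2=[]
t=12-13: P2@Q0 runs 1, rem=3, I/O yield, promote→Q0. Q0=[P2] Q1=[P1,P3] Q2=[]
t=13-14: P2@Q0 runs 1, rem=2, I/O yield, promote→Q0. Q0=[P2] Q1=[P1,P3] Q2=[]
t=14-15: P2@Q0 runs 1, rem=1, I/O yield, promote→Q0. Q0=[P2] Q1=[P1,P3] Q2=[]
t=15-16: P2@Q0 runs 1, rem=0, completes. Q0=[] Q1=[P1,P3] Q2=[]
t=16-20: P1@Q1 runs 4, rem=9, quantum used, demote→Q2. Q0=[] Q1=[P3] Q2=[P1]
t=20-24: P3@Q1 runs 4, rem=1, quantum used, demote→Q2. Q0=[] Q1=[] Q2=[P1,P3]
t=24-32: P1@Q2 runs 8, rem=1, quantum used, demote→Q2. Q0=[] Q1=[] Q2=[P3,P1]
t=32-33: P3@Q2 runs 1, rem=0, completes. Q0=[] Q1=[] Q2=[P1]
t=33-34: P1@Q2 runs 1, rem=0, completes. Q0=[] Q1=[] Q2=[]

Answer: P2,P3,P1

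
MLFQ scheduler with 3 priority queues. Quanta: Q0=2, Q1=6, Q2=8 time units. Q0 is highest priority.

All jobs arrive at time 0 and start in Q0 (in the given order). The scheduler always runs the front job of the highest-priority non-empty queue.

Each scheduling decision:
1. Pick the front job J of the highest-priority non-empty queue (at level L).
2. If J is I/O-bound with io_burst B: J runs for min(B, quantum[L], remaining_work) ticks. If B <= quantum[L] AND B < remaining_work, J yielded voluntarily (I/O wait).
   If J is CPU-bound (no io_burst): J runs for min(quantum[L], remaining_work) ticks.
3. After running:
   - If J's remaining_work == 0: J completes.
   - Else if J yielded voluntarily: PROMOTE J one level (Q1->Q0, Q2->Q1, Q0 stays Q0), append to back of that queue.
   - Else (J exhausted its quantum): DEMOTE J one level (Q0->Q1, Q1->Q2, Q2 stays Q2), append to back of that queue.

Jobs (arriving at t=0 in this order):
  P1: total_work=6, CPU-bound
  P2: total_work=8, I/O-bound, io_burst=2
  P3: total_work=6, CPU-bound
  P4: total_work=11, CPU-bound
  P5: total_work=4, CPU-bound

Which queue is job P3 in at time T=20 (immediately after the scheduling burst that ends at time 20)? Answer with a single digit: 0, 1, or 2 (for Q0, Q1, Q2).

Answer: 1

Derivation:
t=0-2: P1@Q0 runs 2, rem=4, quantum used, demote→Q1. Q0=[P2,P3,P4,P5] Q1=[P1] Q2=[]
t=2-4: P2@Q0 runs 2, rem=6, I/O yield, promote→Q0. Q0=[P3,P4,P5,P2] Q1=[P1] Q2=[]
t=4-6: P3@Q0 runs 2, rem=4, quantum used, demote→Q1. Q0=[P4,P5,P2] Q1=[P1,P3] Q2=[]
t=6-8: P4@Q0 runs 2, rem=9, quantum used, demote→Q1. Q0=[P5,P2] Q1=[P1,P3,P4] Q2=[]
t=8-10: P5@Q0 runs 2, rem=2, quantum used, demote→Q1. Q0=[P2] Q1=[P1,P3,P4,P5] Q2=[]
t=10-12: P2@Q0 runs 2, rem=4, I/O yield, promote→Q0. Q0=[P2] Q1=[P1,P3,P4,P5] Q2=[]
t=12-14: P2@Q0 runs 2, rem=2, I/O yield, promote→Q0. Q0=[P2] Q1=[P1,P3,P4,P5] Q2=[]
t=14-16: P2@Q0 runs 2, rem=0, completes. Q0=[] Q1=[P1,P3,P4,P5] Q2=[]
t=16-20: P1@Q1 runs 4, rem=0, completes. Q0=[] Q1=[P3,P4,P5] Q2=[]
t=20-24: P3@Q1 runs 4, rem=0, completes. Q0=[] Q1=[P4,P5] Q2=[]
t=24-30: P4@Q1 runs 6, rem=3, quantum used, demote→Q2. Q0=[] Q1=[P5] Q2=[P4]
t=30-32: P5@Q1 runs 2, rem=0, completes. Q0=[] Q1=[] Q2=[P4]
t=32-35: P4@Q2 runs 3, rem=0, completes. Q0=[] Q1=[] Q2=[]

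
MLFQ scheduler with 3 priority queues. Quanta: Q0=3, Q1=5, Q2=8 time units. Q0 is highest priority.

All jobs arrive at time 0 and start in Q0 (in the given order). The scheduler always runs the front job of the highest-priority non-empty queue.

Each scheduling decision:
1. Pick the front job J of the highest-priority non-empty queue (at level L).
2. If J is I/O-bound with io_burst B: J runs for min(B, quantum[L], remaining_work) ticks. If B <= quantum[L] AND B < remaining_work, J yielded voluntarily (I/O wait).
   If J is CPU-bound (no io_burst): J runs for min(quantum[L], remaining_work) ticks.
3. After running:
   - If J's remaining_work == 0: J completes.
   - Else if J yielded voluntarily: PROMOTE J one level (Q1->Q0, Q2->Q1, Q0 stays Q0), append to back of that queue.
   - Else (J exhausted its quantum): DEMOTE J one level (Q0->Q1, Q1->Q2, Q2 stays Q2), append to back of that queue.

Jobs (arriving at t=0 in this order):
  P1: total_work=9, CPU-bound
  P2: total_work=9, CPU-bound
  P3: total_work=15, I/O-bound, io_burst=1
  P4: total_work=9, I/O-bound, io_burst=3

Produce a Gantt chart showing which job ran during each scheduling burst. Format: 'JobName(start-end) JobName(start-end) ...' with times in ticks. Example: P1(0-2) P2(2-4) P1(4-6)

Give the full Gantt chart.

t=0-3: P1@Q0 runs 3, rem=6, quantum used, demote→Q1. Q0=[P2,P3,P4] Q1=[P1] Q2=[]
t=3-6: P2@Q0 runs 3, rem=6, quantum used, demote→Q1. Q0=[P3,P4] Q1=[P1,P2] Q2=[]
t=6-7: P3@Q0 runs 1, rem=14, I/O yield, promote→Q0. Q0=[P4,P3] Q1=[P1,P2] Q2=[]
t=7-10: P4@Q0 runs 3, rem=6, I/O yield, promote→Q0. Q0=[P3,P4] Q1=[P1,P2] Q2=[]
t=10-11: P3@Q0 runs 1, rem=13, I/O yield, promote→Q0. Q0=[P4,P3] Q1=[P1,P2] Q2=[]
t=11-14: P4@Q0 runs 3, rem=3, I/O yield, promote→Q0. Q0=[P3,P4] Q1=[P1,P2] Q2=[]
t=14-15: P3@Q0 runs 1, rem=12, I/O yield, promote→Q0. Q0=[P4,P3] Q1=[P1,P2] Q2=[]
t=15-18: P4@Q0 runs 3, rem=0, completes. Q0=[P3] Q1=[P1,P2] Q2=[]
t=18-19: P3@Q0 runs 1, rem=11, I/O yield, promote→Q0. Q0=[P3] Q1=[P1,P2] Q2=[]
t=19-20: P3@Q0 runs 1, rem=10, I/O yield, promote→Q0. Q0=[P3] Q1=[P1,P2] Q2=[]
t=20-21: P3@Q0 runs 1, rem=9, I/O yield, promote→Q0. Q0=[P3] Q1=[P1,P2] Q2=[]
t=21-22: P3@Q0 runs 1, rem=8, I/O yield, promote→Q0. Q0=[P3] Q1=[P1,P2] Q2=[]
t=22-23: P3@Q0 runs 1, rem=7, I/O yield, promote→Q0. Q0=[P3] Q1=[P1,P2] Q2=[]
t=23-24: P3@Q0 runs 1, rem=6, I/O yield, promote→Q0. Q0=[P3] Q1=[P1,P2] Q2=[]
t=24-25: P3@Q0 runs 1, rem=5, I/O yield, promote→Q0. Q0=[P3] Q1=[P1,P2] Q2=[]
t=25-26: P3@Q0 runs 1, rem=4, I/O yield, promote→Q0. Q0=[P3] Q1=[P1,P2] Q2=[]
t=26-27: P3@Q0 runs 1, rem=3, I/O yield, promote→Q0. Q0=[P3] Q1=[P1,P2] Q2=[]
t=27-28: P3@Q0 runs 1, rem=2, I/O yield, promote→Q0. Q0=[P3] Q1=[P1,P2] Q2=[]
t=28-29: P3@Q0 runs 1, rem=1, I/O yield, promote→Q0. Q0=[P3] Q1=[P1,P2] Q2=[]
t=29-30: P3@Q0 runs 1, rem=0, completes. Q0=[] Q1=[P1,P2] Q2=[]
t=30-35: P1@Q1 runs 5, rem=1, quantum used, demote→Q2. Q0=[] Q1=[P2] Q2=[P1]
t=35-40: P2@Q1 runs 5, rem=1, quantum used, demote→Q2. Q0=[] Q1=[] Q2=[P1,P2]
t=40-41: P1@Q2 runs 1, rem=0, completes. Q0=[] Q1=[] Q2=[P2]
t=41-42: P2@Q2 runs 1, rem=0, completes. Q0=[] Q1=[] Q2=[]

Answer: P1(0-3) P2(3-6) P3(6-7) P4(7-10) P3(10-11) P4(11-14) P3(14-15) P4(15-18) P3(18-19) P3(19-20) P3(20-21) P3(21-22) P3(22-23) P3(23-24) P3(24-25) P3(25-26) P3(26-27) P3(27-28) P3(28-29) P3(29-30) P1(30-35) P2(35-40) P1(40-41) P2(41-42)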